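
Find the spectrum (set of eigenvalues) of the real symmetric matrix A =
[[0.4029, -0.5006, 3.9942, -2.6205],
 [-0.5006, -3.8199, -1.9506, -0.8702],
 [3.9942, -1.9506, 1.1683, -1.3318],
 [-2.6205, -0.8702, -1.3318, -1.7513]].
sigma(A) ≈ {-5, -4, -1, 6}

A is real symmetric, so its spectrum consists of real eigenvalues. Expanding the characteristic polynomial of the displayed matrix gives
  det(λ I - A) = p(λ) = λ^4 + (4)λ^3 + (-31)λ^2 + (-154.001)λ + (-120.0019).
Solving p(λ) = 0 yields eigenvalues ≈ -5, -4, -1, 6. (A is shown rounded to 4 decimals, so these recover the underlying integer eigenvalues to within that precision.)
Verification: the trace of A = -4 equals the sum of eigenvalues -4, and det(A) ≈ -120.0019 matches the eigenvalue product -120.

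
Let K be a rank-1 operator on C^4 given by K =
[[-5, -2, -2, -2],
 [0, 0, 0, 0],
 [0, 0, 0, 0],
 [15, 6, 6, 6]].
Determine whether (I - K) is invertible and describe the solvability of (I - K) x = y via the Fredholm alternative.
(I - K) is singular (det(I - K) = 0, i.e. 1 ∈ sigma(K)). (I - K) x = y is solvable iff y ⊥ ker((I - K)^*) = span{(-5, -2, -2, -2)}, i.e. iff -5y_1 - 2y_2 - 2y_3 - 2y_4 = 0. When solvable, the solutions are x = y + c·(1, 0, 0, -3), c arbitrary (ker(I - K) = span{(1, 0, 0, -3)}, dimension 1).

K has rank 1, so it is an outer product K = u v^T: every row of K is a multiple of one row vector. Reading off the entries, u = (1, 0, 0, -3) and v = (-5, -2, -2, -2) (row i of K equals u_i·v^T). A rank-one matrix u v^T satisfies K u = u (v·u) and kills the (3)-dimensional subspace v^⊥, so its characteristic polynomial is lambda^3 (lambda - v·u) with v·u = tr K = 1. Hence the eigenvalues of I - K are 1 (multiplicity 3) and 1 - (1) = 0, so det(I - K) = 0. (Direct check: I - K =
[[6, 2, 2, 2],
 [0, 1, 0, 0],
 [0, 0, 1, 0],
 [-15, -6, -6, -5]]
has determinant 0.) So 1 is an eigenvalue of K and (I - K) is not invertible. The finite-dimensional Fredholm alternative says: either (I - K) is invertible, or ker(I - K) ≠ {0} and then range(I - K) = ker((I - K)^*)^⊥, with dim ker(I - K) = dim ker((I - K)^*). We are in the second case, so we need both kernels. Kernel of I - K: (I - K) u = u - u (v·u) = u - u = 0, so ker(I - K) = span{u} = span{(1, 0, 0, -3)} (it is exactly 1-dimensional because rank(I - K) = 3). Kernel of the adjoint: K is real, so (I - K)^* = I - K^T = I - v u^T, and (I - v u^T) v = v - v (u·v) = 0; hence ker((I - K)^*) = span{v} = span{(-5, -2, -2, -2)}. Therefore (I - K) x = y is solvable iff <y, v> = 0, i.e. iff -5y_1 - 2y_2 - 2y_3 - 2y_4 = 0. When this holds, K y = u (v·y) = 0, so (I - K) y = y and x = y is a particular solution; the full solution set is the line x = y + c·u = y + c·(1, 0, 0, -3), c ∈ C.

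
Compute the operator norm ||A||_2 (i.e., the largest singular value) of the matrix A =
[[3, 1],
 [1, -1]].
||A||_2 = sqrt((12 + sqrt(80))/2) ≈ 3.2361 (= sqrt(largest eigenvalue of A^T A))

||A||_2 = sigma_max(A) = sqrt(lambda_max(A^T A)). Form the symmetric matrix M = A^T A =
[[10, 2],
 [2, 2]].
Its characteristic polynomial (trace, determinant of M give the coefficients) is
  p(λ) = det(λ I - M) = λ^2 - 12λ + 16.
For λ^2 - 12λ + 16 the discriminant is 80. It is nonnegative but not a perfect square, so the roots are real and irrational: λ = (12 ± sqrt(80))/2 ≈ 10.4721, 1.5279.
So the eigenvalues of A^T A are ≈ 1.5279, 10.4721 (all ≥ 0, as they must be for A^T A). The largest is λ_max = (12 + sqrt(80))/2 ≈ 10.4721, hence ||A||_2 = sqrt(λ_max) = sqrt((12 + sqrt(80))/2) ≈ 3.2361.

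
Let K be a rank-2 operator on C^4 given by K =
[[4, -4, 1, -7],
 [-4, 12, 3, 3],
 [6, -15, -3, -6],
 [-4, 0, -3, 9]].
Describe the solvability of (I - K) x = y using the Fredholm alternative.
(I - K) is invertible (det(I - K) = 73 ≠ 0), so for every y in C^4 the equation (I - K) x = y has a unique solution.

K has rank 2 and factors as K = U V^T = u1 v1^T + u2 v2^T with u1 = (-2, 2, -3, 2), v1 = (-2, 3, 0, 3), u2 = (-1, -3, 3, 3), v2 = (0, -2, -1, 1) (multiplying out reproduces the displayed K). The nonzero eigenvalues of U V^T coincide with those of the 2 x 2 matrix G = V^T U = [[v1·u1, v1·u2], [v2·u1, v2·u2]] = [[16, 2], [1, 6]], and by the Sylvester determinant identity det(I_4 - U V^T) = det(I_2 - V^T U) = det([[-15, -2], [-1, -5]]) = (-15)(-5) - (-2)(-1) = 73. (Direct check: I - K =
[[-3, 4, -1, 7],
 [4, -11, -3, -3],
 [-6, 15, 4, 6],
 [4, 0, 3, -8]]
has determinant 73.) The finite-dimensional Fredholm alternative says: either (I - K) is invertible, or ker(I - K) ≠ {0} and then range(I - K) = ker((I - K)^*)^⊥, with dim ker(I - K) = dim ker((I - K)^*). Since det(I - K) ≠ 0, 1 is not an eigenvalue of K and ker(I - K) = {0}, so we are in the first case: for every y there is a unique x = (I - K)^(-1) y. (Explicitly, by the Woodbury identity, (I - U V^T)^(-1) = I + U (I_2 - G)^(-1) V^T.)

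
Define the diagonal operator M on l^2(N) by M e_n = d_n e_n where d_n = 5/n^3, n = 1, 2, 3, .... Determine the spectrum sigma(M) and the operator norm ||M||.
sigma(M) = {5/n^3 : n ≥ 1} ∪ {0}; ||M|| = 5

A bounded diagonal operator on l^2 with diagonal entries d_n has spectrum equal to the closure of {d_n : n ≥ 1}: every d_n is an eigenvalue (with eigenvector e_n), so {d_n} ⊂ sigma(M); the spectrum is closed, so its closure is too; and for lambda not in the closure, (M - lambda I) has bounded inverse (the diagonal entries 1/(d_n - lambda) are bounded). For our sequence d_n = 5/n^3, n = 1, 2, 3, ...:
  - {d_n} = {5/n^3 : n ≥ 1}; the only limit point is 0
  - closure = {5/n^3 : n ≥ 1} ∪ {0}
For the norm: a diagonal operator has ||M|| = sup_n |d_n|. Here d_n = 5/n^3 is positive and decreasing, so sup_n |d_n| = d_1 = 5. So ||M|| = 5.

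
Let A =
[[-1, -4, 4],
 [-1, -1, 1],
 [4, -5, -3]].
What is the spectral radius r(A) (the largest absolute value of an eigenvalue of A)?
r(A) ≈ 5.6643

The eigenvalues of A are the roots of its characteristic polynomial. With M = A (coefficients from the trace, the sum of principal 2x2 minors, and det A):
  p(λ) = det(λ I - M) = λ^3 + 5λ^2 - 8λ - 24.
No integer candidate from the rational root theorem (±divisors of 24) is a root, so the roots are irrational. The cubic discriminant is Δ = 17376 > 0, so there are three distinct real roots. p(-6) = -12 and p(-5) = 16 have opposite signs, so a root lies in (-6, -5); Newton's method refines it to λ ≈ -5.6643. p(-2) = 4 and p(-1) = -12 have opposite signs, so a root lies in (-2, -1); Newton's method refines it to λ ≈ -1.7529. p(2) = -12 and p(3) = 24 have opposite signs, so a root lies in (2, 3); Newton's method refines it to λ ≈ 2.4172. Check (Vieta): the three roots sum to -5, matching tr M = -5.
Thus the eigenvalues (to 4 decimals) are -5.6643 (modulus 5.6643); -1.7529 (modulus 1.7529); 2.4172 (modulus 2.4172). The spectral radius is the largest modulus: r(A) ≈ 5.6643. (Cross-check: r(A) ≤ ||A||_2 ≈ 7.134; equality holds whenever A is normal, though it can also hold for some non-normal A.)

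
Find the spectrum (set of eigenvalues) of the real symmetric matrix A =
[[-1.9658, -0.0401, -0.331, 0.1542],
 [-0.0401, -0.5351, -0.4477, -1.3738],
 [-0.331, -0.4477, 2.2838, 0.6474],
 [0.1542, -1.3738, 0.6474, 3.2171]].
sigma(A) ≈ {-2, -1, 2, 4}

A is real symmetric, so its spectrum consists of real eigenvalues. Expanding the characteristic polynomial of the displayed matrix gives
  det(λ I - A) = p(λ) = λ^4 + (-3)λ^3 + (-8)λ^2 + (12)λ + (16).
Solving p(λ) = 0 yields eigenvalues ≈ -2, -1, 2, 4. (A is shown rounded to 4 decimals, so these recover the underlying integer eigenvalues to within that precision.)
Verification: the trace of A = 3 equals the sum of eigenvalues 3, and det(A) ≈ 15.9997 matches the eigenvalue product 16.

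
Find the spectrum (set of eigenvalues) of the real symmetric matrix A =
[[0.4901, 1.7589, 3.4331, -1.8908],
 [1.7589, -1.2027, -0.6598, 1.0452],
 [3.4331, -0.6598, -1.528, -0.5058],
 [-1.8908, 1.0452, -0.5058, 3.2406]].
sigma(A) ≈ {-5, -1, 2, 5}

A is real symmetric, so its spectrum consists of real eigenvalues. Expanding the characteristic polynomial of the displayed matrix gives
  det(λ I - A) = p(λ) = λ^4 + (-1)λ^3 + (-27)λ^2 + (25)λ + (50.001).
Solving p(λ) = 0 yields eigenvalues ≈ -5, -1, 2, 5. (A is shown rounded to 4 decimals, so these recover the underlying integer eigenvalues to within that precision.)
Verification: the trace of A = 1 equals the sum of eigenvalues 1, and det(A) ≈ 50.0010 matches the eigenvalue product 50.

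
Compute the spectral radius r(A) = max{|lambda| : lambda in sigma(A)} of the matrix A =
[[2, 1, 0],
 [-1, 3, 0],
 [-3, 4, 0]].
r(A) = sqrt(7) ≈ 2.6458

The eigenvalues of A are the roots of its characteristic polynomial. With M = A (coefficients from the trace, the sum of principal 2x2 minors, and det A):
  p(λ) = det(λ I - M) = λ^3 - 5λ^2 + 7λ.
The constant term is 0, so λ = 0 is a root. Dividing out λ leaves p(λ) = λ(λ^2 - 5λ + 7). For λ^2 - 5λ + 7 the discriminant is -3. It is negative, so the roots are the complex-conjugate pair λ = 5/2 ± (sqrt(3)/2) i ≈ 2.5 ± 0.866i. For a conjugate pair the product of the roots equals the constant term, so |λ|^2 = 7 and |λ| = sqrt(7) ≈ 2.6458.
Thus the eigenvalues (to 4 decimals) are 2.5 ± 0.866i (modulus 2.6458); 0 (modulus 0). The spectral radius is the largest modulus: r(A) = sqrt(7) ≈ 2.6458. (Cross-check: r(A) ≤ ||A||_2 ≈ 5.8581; equality holds whenever A is normal, though it can also hold for some non-normal A.)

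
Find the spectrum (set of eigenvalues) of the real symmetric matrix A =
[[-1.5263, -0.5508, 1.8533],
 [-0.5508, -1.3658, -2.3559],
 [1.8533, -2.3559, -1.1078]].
sigma(A) ≈ {-4, -2, 2}

A is real symmetric, so its spectrum consists of real eigenvalues. Expanding the characteristic polynomial of the displayed matrix gives
  det(λ I - A) = p(λ) = λ^3 + (4)λ^2 + (-4)λ + (-16).
Solving p(λ) = 0 yields eigenvalues ≈ -4, -2, 2. (A is shown rounded to 4 decimals, so these recover the underlying integer eigenvalues to within that precision.)
Verification: the trace of A = -4 equals the sum of eigenvalues -4, and det(A) ≈ 15.9990 matches the eigenvalue product 16.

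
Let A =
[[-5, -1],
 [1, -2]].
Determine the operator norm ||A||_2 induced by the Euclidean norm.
||A||_2 = sqrt((31 + sqrt(477))/2) ≈ 5.1401 (= sqrt(largest eigenvalue of A^T A))

||A||_2 = sigma_max(A) = sqrt(lambda_max(A^T A)). Form the symmetric matrix M = A^T A =
[[26, 3],
 [3, 5]].
Its characteristic polynomial (trace, determinant of M give the coefficients) is
  p(λ) = det(λ I - M) = λ^2 - 31λ + 121.
For λ^2 - 31λ + 121 the discriminant is 477. It is nonnegative but not a perfect square, so the roots are real and irrational: λ = (31 ± sqrt(477))/2 ≈ 26.4202, 4.5798.
So the eigenvalues of A^T A are ≈ 4.5798, 26.4202 (all ≥ 0, as they must be for A^T A). The largest is λ_max = (31 + sqrt(477))/2 ≈ 26.4202, hence ||A||_2 = sqrt(λ_max) = sqrt((31 + sqrt(477))/2) ≈ 5.1401.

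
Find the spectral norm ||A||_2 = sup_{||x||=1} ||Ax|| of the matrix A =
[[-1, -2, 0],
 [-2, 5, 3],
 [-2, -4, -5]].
||A||_2 ≈ 8.6621 (= sqrt(largest eigenvalue of A^T A))

||A||_2 = sigma_max(A) = sqrt(lambda_max(A^T A)). Form the symmetric matrix M = A^T A =
[[9, 0, 4],
 [0, 45, 35],
 [4, 35, 34]].
Its characteristic polynomial (trace, sum of principal 2x2 minors, determinant of M give the coefficients) is
  p(λ) = det(λ I - M) = λ^3 - 88λ^2 + 1000λ - 2025.
No integer candidate from the rational root theorem (±divisors of 2025) is a root, so the roots are irrational. The cubic discriminant is Δ = 1320959925 > 0, so there are three distinct real roots. p(2) = -369 and p(3) = 210 have opposite signs, so a root lies in (2, 3); Newton's method refines it to λ ≈ 2.6041. p(10) = 175 and p(11) = -342 have opposite signs, so a root lies in (10, 11); Newton's method refines it to λ ≈ 10.3638. p(75) = -150 and p(76) = 4663 have opposite signs, so a root lies in (75, 76); Newton's method refines it to λ ≈ 75.0321. Check (Vieta): the three roots sum to 88, matching tr M = 88.
So the eigenvalues of A^T A are ≈ 2.6041, 10.3638, 75.0321 (all ≥ 0, as they must be for A^T A). The largest is λ_max ≈ 75.0321, hence ||A||_2 = sqrt(λ_max) ≈ 8.6621.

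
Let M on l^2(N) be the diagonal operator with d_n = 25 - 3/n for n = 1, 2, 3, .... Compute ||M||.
||M|| = 25

For a diagonal operator on l^2 with entries d_n, ||M|| = sup_n |d_n|. Here d_1 = 22, d_2 = 47/2, ..., and d_n = 25 - 3/n increases monotonically toward 25. All terms lie in [22, 25), so |d_n| = d_n and the supremum is the limit 25, which is not attained by any individual d_n. Hence ||M|| = 25.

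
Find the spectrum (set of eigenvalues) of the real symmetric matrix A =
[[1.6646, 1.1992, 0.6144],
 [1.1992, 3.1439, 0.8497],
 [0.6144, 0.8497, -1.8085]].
sigma(A) ≈ {-2, 1, 4}

A is real symmetric, so its spectrum consists of real eigenvalues. Expanding the characteristic polynomial of the displayed matrix gives
  det(λ I - A) = p(λ) = λ^3 + (-3)λ^2 + (-6)λ + (8).
Solving p(λ) = 0 yields eigenvalues ≈ -2, 1, 4. (A is shown rounded to 4 decimals, so these recover the underlying integer eigenvalues to within that precision.)
Verification: the trace of A = 3 equals the sum of eigenvalues 3, and det(A) ≈ -8.0002 matches the eigenvalue product -8.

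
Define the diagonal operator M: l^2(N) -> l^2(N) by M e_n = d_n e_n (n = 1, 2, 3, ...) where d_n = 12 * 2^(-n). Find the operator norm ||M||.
||M|| = 6 (attained at n = 1)

For M diagonal, ||M|| = sup_n |d_n|. The sequence d_n = 12 * 2^(-n) is positive and strictly decreasing (ratio 2^(-1) < 1), so the supremum is d_1 = 12/2 = 6. Hence ||M|| = 6.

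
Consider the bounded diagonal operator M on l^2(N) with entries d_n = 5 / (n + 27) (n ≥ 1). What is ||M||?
||M|| = 5/28 (attained at n = 1)

For M diagonal, ||M|| = sup_n |d_n| = sup_n 5/(n + 27). This is positive and strictly decreasing in n, so the supremum is attained at n = 1: d_1 = 5/(1 + 27) = 5/28. Hence ||M|| = 5/28.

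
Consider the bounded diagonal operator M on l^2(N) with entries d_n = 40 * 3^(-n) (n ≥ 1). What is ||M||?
||M|| = 40/3 (attained at n = 1)

For M diagonal, ||M|| = sup_n |d_n|. The sequence d_n = 40 * 3^(-n) is positive and strictly decreasing (ratio 3^(-1) < 1), so the supremum is d_1 = 40/3. Hence ||M|| = 40/3.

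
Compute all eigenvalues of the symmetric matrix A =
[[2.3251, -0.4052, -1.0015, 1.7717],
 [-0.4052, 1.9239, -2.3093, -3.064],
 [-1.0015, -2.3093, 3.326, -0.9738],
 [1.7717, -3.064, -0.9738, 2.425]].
sigma(A) ≈ {-2, 1, 5, 6}

A is real symmetric, so its spectrum consists of real eigenvalues. Expanding the characteristic polynomial of the displayed matrix gives
  det(λ I - A) = p(λ) = λ^4 + (-10)λ^3 + (17)λ^2 + (52.0029)λ + (-60).
Solving p(λ) = 0 yields eigenvalues ≈ -2, 1, 5, 6. (A is shown rounded to 4 decimals, so these recover the underlying integer eigenvalues to within that precision.)
Verification: the trace of A = 10 equals the sum of eigenvalues 10, and det(A) ≈ -59.9993 matches the eigenvalue product -60.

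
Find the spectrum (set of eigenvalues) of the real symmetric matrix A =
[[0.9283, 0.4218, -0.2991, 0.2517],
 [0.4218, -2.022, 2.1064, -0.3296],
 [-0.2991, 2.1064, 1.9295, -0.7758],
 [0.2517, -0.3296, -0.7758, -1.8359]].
sigma(A) ≈ {-3, -2, 1, 3}

A is real symmetric, so its spectrum consists of real eigenvalues. Expanding the characteristic polynomial of the displayed matrix gives
  det(λ I - A) = p(λ) = λ^4 + (1)λ^3 + (-11)λ^2 + (-9)λ + (18).
Solving p(λ) = 0 yields eigenvalues ≈ -3, -2, 1, 3. (A is shown rounded to 4 decimals, so these recover the underlying integer eigenvalues to within that precision.)
Verification: the trace of A = -1 equals the sum of eigenvalues -1, and det(A) ≈ 18.0006 matches the eigenvalue product 18.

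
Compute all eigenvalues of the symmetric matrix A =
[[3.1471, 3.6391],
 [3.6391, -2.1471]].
sigma(A) ≈ {-4, 5}

A is real symmetric, so its spectrum consists of real eigenvalues. Expanding the characteristic polynomial of the displayed matrix gives
  det(λ I - A) = p(λ) = λ^2 + (-1)λ + (-20).
Solving p(λ) = 0 yields eigenvalues ≈ -4, 5. (A is shown rounded to 4 decimals, so these recover the underlying integer eigenvalues to within that precision.)
Verification: the trace of A = 1 equals the sum of eigenvalues 1, and det(A) ≈ -20.0002 matches the eigenvalue product -20.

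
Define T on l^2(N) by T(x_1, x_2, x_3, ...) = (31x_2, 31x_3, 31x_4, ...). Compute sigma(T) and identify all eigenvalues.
sigma(T) = closed disk {z in C : |z| ≤ 31}; sigma_p(T) = open disk {z in C : |z| < 31}

Note T = 31·V where V is the unit left shift (V x)_k = x_{k+1}; so sigma(T) = 31·sigma(V) and ||T|| = 31||V||. ||T x||^2 = 961sum_{k≥2} |x_k|^2 ≤ 961||x||^2, with equality on {x : x_1 = 0}, so ||T|| = 31. For any lambda with |lambda| < 31, set r = lambda/31 (|r| < 1); the vector x = (1, r, r^2, ...) is in l^2 and satisfies T x = 31(r, r^2, ...) = lambda x, so lambda is an eigenvalue. On the boundary |lambda| = 31 the geometric series diverges, so no l^2 eigenvector exists, but these lambda lie in the approximate point spectrum. Hence sigma(T) is the closed disk of radius 31 and sigma_p(T) is the open disk.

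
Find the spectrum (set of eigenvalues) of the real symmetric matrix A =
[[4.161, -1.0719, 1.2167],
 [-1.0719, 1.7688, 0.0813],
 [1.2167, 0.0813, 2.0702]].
sigma(A) ≈ {1, 2, 5}

A is real symmetric, so its spectrum consists of real eigenvalues. Expanding the characteristic polynomial of the displayed matrix gives
  det(λ I - A) = p(λ) = λ^3 + (-8)λ^2 + (17)λ + (-10).
Solving p(λ) = 0 yields eigenvalues ≈ 1, 2, 5. (A is shown rounded to 4 decimals, so these recover the underlying integer eigenvalues to within that precision.)
Verification: the trace of A = 8 equals the sum of eigenvalues 8, and det(A) ≈ 10.0000 matches the eigenvalue product 10.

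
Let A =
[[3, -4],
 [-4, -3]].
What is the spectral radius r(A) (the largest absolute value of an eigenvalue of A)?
r(A) = 5

The eigenvalues of A are the roots of its characteristic polynomial. With M = A (coefficients from the trace and determinant):
  p(λ) = det(λ I - M) = λ^2 - 25.
For λ^2 - 25 the discriminant is 100. It is a perfect square (10^2), so the roots are rational: λ = (0 ± 10)/2 = 5, -5.
Thus the eigenvalues (to 4 decimals) are 5 (modulus 5); -5 (modulus 5). The spectral radius is the largest modulus: r(A) = 5. (Cross-check: r(A) ≤ ||A||_2 ≈ 5; equality holds whenever A is normal, though it can also hold for some non-normal A.)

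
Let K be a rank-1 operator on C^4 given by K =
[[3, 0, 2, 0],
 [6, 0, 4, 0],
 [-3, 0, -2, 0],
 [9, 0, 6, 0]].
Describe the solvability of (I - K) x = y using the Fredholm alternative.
(I - K) is singular (det(I - K) = 0, i.e. 1 ∈ sigma(K)). (I - K) x = y is solvable iff y ⊥ ker((I - K)^*) = span{(3, 0, 2, 0)}, i.e. iff 3y_1 + 2y_3 = 0. When solvable, the solutions are x = y + c·(1, 2, -1, 3), c arbitrary (ker(I - K) = span{(1, 2, -1, 3)}, dimension 1).

K has rank 1, so it is an outer product K = u v^T: every row of K is a multiple of one row vector. Reading off the entries, u = (1, 2, -1, 3) and v = (3, 0, 2, 0) (row i of K equals u_i·v^T). A rank-one matrix u v^T satisfies K u = u (v·u) and kills the (3)-dimensional subspace v^⊥, so its characteristic polynomial is lambda^3 (lambda - v·u) with v·u = tr K = 1. Hence the eigenvalues of I - K are 1 (multiplicity 3) and 1 - (1) = 0, so det(I - K) = 0. (Direct check: I - K =
[[-2, 0, -2, 0],
 [-6, 1, -4, 0],
 [3, 0, 3, 0],
 [-9, 0, -6, 1]]
has determinant 0.) So 1 is an eigenvalue of K and (I - K) is not invertible. The finite-dimensional Fredholm alternative says: either (I - K) is invertible, or ker(I - K) ≠ {0} and then range(I - K) = ker((I - K)^*)^⊥, with dim ker(I - K) = dim ker((I - K)^*). We are in the second case, so we need both kernels. Kernel of I - K: (I - K) u = u - u (v·u) = u - u = 0, so ker(I - K) = span{u} = span{(1, 2, -1, 3)} (it is exactly 1-dimensional because rank(I - K) = 3). Kernel of the adjoint: K is real, so (I - K)^* = I - K^T = I - v u^T, and (I - v u^T) v = v - v (u·v) = 0; hence ker((I - K)^*) = span{v} = span{(3, 0, 2, 0)}. Therefore (I - K) x = y is solvable iff <y, v> = 0, i.e. iff 3y_1 + 2y_3 = 0. When this holds, K y = u (v·y) = 0, so (I - K) y = y and x = y is a particular solution; the full solution set is the line x = y + c·u = y + c·(1, 2, -1, 3), c ∈ C.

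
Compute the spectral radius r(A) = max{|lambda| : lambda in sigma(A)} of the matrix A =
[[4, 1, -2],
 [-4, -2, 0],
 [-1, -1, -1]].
r(A) = (1 + sqrt(33))/2 ≈ 3.3723

The eigenvalues of A are the roots of its characteristic polynomial. With M = A (coefficients from the trace, the sum of principal 2x2 minors, and det A):
  p(λ) = det(λ I - M) = λ^3 - λ^2 - 8λ.
The constant term is 0, so λ = 0 is a root. Dividing out λ leaves p(λ) = λ(λ^2 - λ - 8). For λ^2 - λ - 8 the discriminant is 33. It is nonnegative but not a perfect square, so the roots are real and irrational: λ = (1 ± sqrt(33))/2 ≈ 3.3723, -2.3723.
Thus the eigenvalues (to 4 decimals) are 3.3723 (modulus 3.3723); -2.3723 (modulus 2.3723); 0 (modulus 0). The spectral radius is the largest modulus: r(A) = (1 + sqrt(33))/2 ≈ 3.3723. (Cross-check: r(A) ≤ ||A||_2 ≈ 6.2934; equality holds whenever A is normal, though it can also hold for some non-normal A.)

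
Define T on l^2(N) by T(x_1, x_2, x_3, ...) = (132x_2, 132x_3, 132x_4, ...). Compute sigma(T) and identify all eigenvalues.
sigma(T) = closed disk {z in C : |z| ≤ 132}; sigma_p(T) = open disk {z in C : |z| < 132}

Note T = 132·V where V is the unit left shift (V x)_k = x_{k+1}; so sigma(T) = 132·sigma(V) and ||T|| = 132||V||. ||T x||^2 = 17424sum_{k≥2} |x_k|^2 ≤ 17424||x||^2, with equality on {x : x_1 = 0}, so ||T|| = 132. For any lambda with |lambda| < 132, set r = lambda/132 (|r| < 1); the vector x = (1, r, r^2, ...) is in l^2 and satisfies T x = 132(r, r^2, ...) = lambda x, so lambda is an eigenvalue. On the boundary |lambda| = 132 the geometric series diverges, so no l^2 eigenvector exists, but these lambda lie in the approximate point spectrum. Hence sigma(T) is the closed disk of radius 132 and sigma_p(T) is the open disk.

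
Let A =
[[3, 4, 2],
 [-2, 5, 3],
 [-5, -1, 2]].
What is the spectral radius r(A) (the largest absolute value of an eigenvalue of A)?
r(A) ≈ 6.4507

The eigenvalues of A are the roots of its characteristic polynomial. With M = A (coefficients from the trace, the sum of principal 2x2 minors, and det A):
  p(λ) = det(λ I - M) = λ^3 - 10λ^2 + 52λ - 49.
No integer candidate from the rational root theorem (±divisors of 49) is a root, so the roots are irrational. The cubic discriminant is Δ = -94219 < 0, so there is one real root and a complex-conjugate pair. p(1) = -6 and p(2) = 23 have opposite signs, so a root lies in (1, 2); Newton's method refines it to λ ≈ 1.1776. Dividing out (λ - (1.1776)) leaves approximately λ^2 - 8.8224λ + 41.6109. For λ^2 - 8.8224λ + 41.6109 the discriminant is -88.6085. It is negative, so the remaining roots are the complex-conjugate pair λ ≈ 4.4112 ± 4.7066i. Their product equals the constant term, so |λ|^2 ≈ 41.6109 and |λ| ≈ 6.4507.
Thus the eigenvalues (to 4 decimals) are 1.1776 (modulus 1.1776); 4.4112 ± 4.7066i (modulus 6.4507). The spectral radius is the largest modulus: r(A) ≈ 6.4507. (Cross-check: r(A) ≤ ||A||_2 ≈ 7.3511; equality holds whenever A is normal, though it can also hold for some non-normal A.)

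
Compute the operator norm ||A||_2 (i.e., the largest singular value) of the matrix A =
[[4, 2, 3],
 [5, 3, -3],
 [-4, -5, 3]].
||A||_2 ≈ 9.9447 (= sqrt(largest eigenvalue of A^T A))

||A||_2 = sigma_max(A) = sqrt(lambda_max(A^T A)). Form the symmetric matrix M = A^T A =
[[57, 43, -15],
 [43, 38, -18],
 [-15, -18, 27]].
Its characteristic polynomial (trace, sum of principal 2x2 minors, determinant of M give the coefficients) is
  p(λ) = det(λ I - M) = λ^3 - 122λ^2 + 2333λ - 4761.
No integer candidate from the rational root theorem (±divisors of 4761) is a root, so the roots are irrational. The cubic discriminant is Δ = 19417777097 > 0, so there are three distinct real roots. p(2) = -575 and p(3) = 1167 have opposite signs, so a root lies in (2, 3); Newton's method refines it to λ ≈ 2.3159. p(20) = 1099 and p(21) = -309 have opposite signs, so a root lies in (20, 21); Newton's method refines it to λ ≈ 20.7877. p(98) = -6623 and p(99) = 783 have opposite signs, so a root lies in (98, 99); Newton's method refines it to λ ≈ 98.8965. Check (Vieta): the three roots sum to 122, matching tr M = 122.
So the eigenvalues of A^T A are ≈ 2.3159, 20.7877, 98.8965 (all ≥ 0, as they must be for A^T A). The largest is λ_max ≈ 98.8965, hence ||A||_2 = sqrt(λ_max) ≈ 9.9447.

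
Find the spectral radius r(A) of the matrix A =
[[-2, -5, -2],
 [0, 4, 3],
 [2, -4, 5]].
r(A) ≈ 6.0928

The eigenvalues of A are the roots of its characteristic polynomial. With M = A (coefficients from the trace, the sum of principal 2x2 minors, and det A):
  p(λ) = det(λ I - M) = λ^3 - 7λ^2 + 18λ + 78.
No integer candidate from the rational root theorem (±divisors of 78) is a root, so the roots are irrational. The cubic discriminant is Δ = -241608 < 0, so there is one real root and a complex-conjugate pair. p(-3) = -66 and p(-2) = 6 have opposite signs, so a root lies in (-3, -2); Newton's method refines it to λ ≈ -2.1011. Dividing out (λ - (-2.1011)) leaves approximately λ^2 - 9.1011λ + 37.1227. For λ^2 - 9.1011λ + 37.1227 the discriminant is -65.6603. It is negative, so the remaining roots are the complex-conjugate pair λ ≈ 4.5506 ± 4.0516i. Their product equals the constant term, so |λ|^2 ≈ 37.1227 and |λ| ≈ 6.0928.
Thus the eigenvalues (to 4 decimals) are -2.1011 (modulus 2.1011); 4.5506 ± 4.0516i (modulus 6.0928). The spectral radius is the largest modulus: r(A) ≈ 6.0928. (Cross-check: r(A) ≤ ||A||_2 ≈ 7.5832; equality holds whenever A is normal, though it can also hold for some non-normal A.)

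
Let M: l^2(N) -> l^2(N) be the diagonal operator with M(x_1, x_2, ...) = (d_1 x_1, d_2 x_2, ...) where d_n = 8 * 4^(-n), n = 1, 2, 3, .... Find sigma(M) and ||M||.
sigma(M) = {8 * 4^(-n) : n ≥ 1} ∪ {0}; ||M|| = 2

A bounded diagonal operator on l^2 with diagonal entries d_n has spectrum equal to the closure of {d_n : n ≥ 1}: every d_n is an eigenvalue (with eigenvector e_n), so {d_n} ⊂ sigma(M); the spectrum is closed, so its closure is too; and for lambda not in the closure, (M - lambda I) has bounded inverse (the diagonal entries 1/(d_n - lambda) are bounded). For our sequence d_n = 8 * 4^(-n), n = 1, 2, 3, ...:
  - {d_n} = {8 * 4^(-n) : n ≥ 1}; the only limit point is 0
  - closure = {8 * 4^(-n) : n ≥ 1} ∪ {0}
For the norm: a diagonal operator has ||M|| = sup_n |d_n|. Here d_n = 8 * 4^(-n) is positive and decreasing, so sup_n |d_n| = d_1 = 8/4 = 2. So ||M|| = 2.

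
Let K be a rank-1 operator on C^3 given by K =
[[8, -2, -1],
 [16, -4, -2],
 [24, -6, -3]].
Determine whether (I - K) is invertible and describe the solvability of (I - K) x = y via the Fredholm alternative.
(I - K) is singular (det(I - K) = 0, i.e. 1 ∈ sigma(K)). (I - K) x = y is solvable iff y ⊥ ker((I - K)^*) = span{(8, -2, -1)}, i.e. iff 8y_1 - 2y_2 - y_3 = 0. When solvable, the solutions are x = y + c·(1, 2, 3), c arbitrary (ker(I - K) = span{(1, 2, 3)}, dimension 1).

K has rank 1, so it is an outer product K = u v^T: every row of K is a multiple of one row vector. Reading off the entries, u = (1, 2, 3) and v = (8, -2, -1) (row i of K equals u_i·v^T). A rank-one matrix u v^T satisfies K u = u (v·u) and kills the (2)-dimensional subspace v^⊥, so its characteristic polynomial is lambda^2 (lambda - v·u) with v·u = tr K = 1. Hence the eigenvalues of I - K are 1 (multiplicity 2) and 1 - (1) = 0, so det(I - K) = 0. (Direct check: I - K =
[[-7, 2, 1],
 [-16, 5, 2],
 [-24, 6, 4]]
has determinant 0.) So 1 is an eigenvalue of K and (I - K) is not invertible. The finite-dimensional Fredholm alternative says: either (I - K) is invertible, or ker(I - K) ≠ {0} and then range(I - K) = ker((I - K)^*)^⊥, with dim ker(I - K) = dim ker((I - K)^*). We are in the second case, so we need both kernels. Kernel of I - K: (I - K) u = u - u (v·u) = u - u = 0, so ker(I - K) = span{u} = span{(1, 2, 3)} (it is exactly 1-dimensional because rank(I - K) = 2). Kernel of the adjoint: K is real, so (I - K)^* = I - K^T = I - v u^T, and (I - v u^T) v = v - v (u·v) = 0; hence ker((I - K)^*) = span{v} = span{(8, -2, -1)}. Therefore (I - K) x = y is solvable iff <y, v> = 0, i.e. iff 8y_1 - 2y_2 - y_3 = 0. When this holds, K y = u (v·y) = 0, so (I - K) y = y and x = y is a particular solution; the full solution set is the line x = y + c·u = y + c·(1, 2, 3), c ∈ C.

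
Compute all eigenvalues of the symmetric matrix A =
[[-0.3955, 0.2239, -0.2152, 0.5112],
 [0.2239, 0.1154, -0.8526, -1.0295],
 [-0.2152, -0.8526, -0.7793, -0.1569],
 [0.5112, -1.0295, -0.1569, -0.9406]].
sigma(A) ≈ {-2, -1, 0, 1}

A is real symmetric, so its spectrum consists of real eigenvalues. Expanding the characteristic polynomial of the displayed matrix gives
  det(λ I - A) = p(λ) = λ^4 + (2)λ^3 + (-1)λ^2 + (-2)λ + (0).
Solving p(λ) = 0 yields eigenvalues ≈ -2, -1, 0, 1. (A is shown rounded to 4 decimals, so these recover the underlying integer eigenvalues to within that precision.)
Verification: the trace of A = -2 equals the sum of eigenvalues -2, and det(A) ≈ 0.0000 matches the eigenvalue product 0.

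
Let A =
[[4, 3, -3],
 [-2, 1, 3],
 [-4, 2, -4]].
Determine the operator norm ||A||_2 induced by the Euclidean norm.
||A||_2 ≈ 6.5077 (= sqrt(largest eigenvalue of A^T A))

||A||_2 = sigma_max(A) = sqrt(lambda_max(A^T A)). Form the symmetric matrix M = A^T A =
[[36, 2, -2],
 [2, 14, -14],
 [-2, -14, 34]].
Its characteristic polynomial (trace, sum of principal 2x2 minors, determinant of M give the coefficients) is
  p(λ) = det(λ I - M) = λ^3 - 84λ^2 + 2000λ - 10000.
No integer candidate from the rational root theorem (±divisors of 10000) is a root, so the roots are irrational. The cubic discriminant is Δ = 55840000 > 0, so there are three distinct real roots. p(6) = -808 and p(7) = 227 have opposite signs, so a root lies in (6, 7); Newton's method refines it to λ ≈ 6.7697. p(34) = 200 and p(35) = -25 have opposite signs, so a root lies in (34, 35); Newton's method refines it to λ ≈ 34.8795. p(42) = -88 and p(43) = 191 have opposite signs, so a root lies in (42, 43); Newton's method refines it to λ ≈ 42.3508. Check (Vieta): the three roots sum to 84, matching tr M = 84.
So the eigenvalues of A^T A are ≈ 6.7697, 34.8795, 42.3508 (all ≥ 0, as they must be for A^T A). The largest is λ_max ≈ 42.3508, hence ||A||_2 = sqrt(λ_max) ≈ 6.5077.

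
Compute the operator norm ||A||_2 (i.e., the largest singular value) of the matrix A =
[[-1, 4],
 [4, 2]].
||A||_2 = sqrt((37 + sqrt(73))/2) ≈ 4.772 (= sqrt(largest eigenvalue of A^T A))

||A||_2 = sigma_max(A) = sqrt(lambda_max(A^T A)). Form the symmetric matrix M = A^T A =
[[17, 4],
 [4, 20]].
Its characteristic polynomial (trace, determinant of M give the coefficients) is
  p(λ) = det(λ I - M) = λ^2 - 37λ + 324.
For λ^2 - 37λ + 324 the discriminant is 73. It is nonnegative but not a perfect square, so the roots are real and irrational: λ = (37 ± sqrt(73))/2 ≈ 22.772, 14.228.
So the eigenvalues of A^T A are ≈ 14.228, 22.772 (all ≥ 0, as they must be for A^T A). The largest is λ_max = (37 + sqrt(73))/2 ≈ 22.772, hence ||A||_2 = sqrt(λ_max) = sqrt((37 + sqrt(73))/2) ≈ 4.772.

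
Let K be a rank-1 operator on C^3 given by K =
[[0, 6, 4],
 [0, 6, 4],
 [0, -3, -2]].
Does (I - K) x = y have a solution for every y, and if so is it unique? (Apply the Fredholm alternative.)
(I - K) is invertible (det(I - K) = -3 ≠ 0), so for every y in C^3 the equation (I - K) x = y has a unique solution.

K has rank 1, so it is an outer product K = u v^T: every row of K is a multiple of one row vector. Reading off the entries, u = (2, 2, -1) and v = (0, 3, 2) (row i of K equals u_i·v^T). A rank-one matrix u v^T satisfies K u = u (v·u) and kills the (2)-dimensional subspace v^⊥, so its characteristic polynomial is lambda^2 (lambda - v·u) with v·u = tr K = 4. Hence the eigenvalues of I - K are 1 (multiplicity 2) and 1 - (4) = -3, so det(I - K) = -3. (Direct check: I - K =
[[1, -6, -4],
 [0, -5, -4],
 [0, 3, 3]]
has determinant -3.) The finite-dimensional Fredholm alternative says: either (I - K) is invertible, or ker(I - K) ≠ {0} and then range(I - K) = ker((I - K)^*)^⊥, with dim ker(I - K) = dim ker((I - K)^*). Since det(I - K) ≠ 0, 1 is not an eigenvalue of K and ker(I - K) = {0}, so we are in the first case: for every y there is a unique x = (I - K)^(-1) y. Explicitly, by the Sherman–Morrison formula, (I - u v^T)^(-1) = I + u v^T/(1 - v·u), i.e. (I - K)^(-1) = I + K/(-3).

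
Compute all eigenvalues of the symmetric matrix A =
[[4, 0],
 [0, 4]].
sigma(A) ≈ {4} (4 with multiplicity 2)

A is real symmetric, so its spectrum consists of real eigenvalues. Expanding the characteristic polynomial of the displayed matrix gives
  det(λ I - A) = p(λ) = λ^2 + (-8)λ + (16).
Solving p(λ) = 0 yields eigenvalues ≈ 4, 4. (A is shown rounded to 4 decimals, so these recover the underlying integer eigenvalues to within that precision.)
Verification: the trace of A = 8 equals the sum of eigenvalues 8, and det(A) ≈ 16.0000 matches the eigenvalue product 16.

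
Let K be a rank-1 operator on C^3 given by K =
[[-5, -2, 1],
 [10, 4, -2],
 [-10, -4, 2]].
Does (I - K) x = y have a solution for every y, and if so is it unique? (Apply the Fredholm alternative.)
(I - K) is singular (det(I - K) = 0, i.e. 1 ∈ sigma(K)). (I - K) x = y is solvable iff y ⊥ ker((I - K)^*) = span{(-5, -2, 1)}, i.e. iff -5y_1 - 2y_2 + y_3 = 0. When solvable, the solutions are x = y + c·(1, -2, 2), c arbitrary (ker(I - K) = span{(1, -2, 2)}, dimension 1).

K has rank 1, so it is an outer product K = u v^T: every row of K is a multiple of one row vector. Reading off the entries, u = (1, -2, 2) and v = (-5, -2, 1) (row i of K equals u_i·v^T). A rank-one matrix u v^T satisfies K u = u (v·u) and kills the (2)-dimensional subspace v^⊥, so its characteristic polynomial is lambda^2 (lambda - v·u) with v·u = tr K = 1. Hence the eigenvalues of I - K are 1 (multiplicity 2) and 1 - (1) = 0, so det(I - K) = 0. (Direct check: I - K =
[[6, 2, -1],
 [-10, -3, 2],
 [10, 4, -1]]
has determinant 0.) So 1 is an eigenvalue of K and (I - K) is not invertible. The finite-dimensional Fredholm alternative says: either (I - K) is invertible, or ker(I - K) ≠ {0} and then range(I - K) = ker((I - K)^*)^⊥, with dim ker(I - K) = dim ker((I - K)^*). We are in the second case, so we need both kernels. Kernel of I - K: (I - K) u = u - u (v·u) = u - u = 0, so ker(I - K) = span{u} = span{(1, -2, 2)} (it is exactly 1-dimensional because rank(I - K) = 2). Kernel of the adjoint: K is real, so (I - K)^* = I - K^T = I - v u^T, and (I - v u^T) v = v - v (u·v) = 0; hence ker((I - K)^*) = span{v} = span{(-5, -2, 1)}. Therefore (I - K) x = y is solvable iff <y, v> = 0, i.e. iff -5y_1 - 2y_2 + y_3 = 0. When this holds, K y = u (v·y) = 0, so (I - K) y = y and x = y is a particular solution; the full solution set is the line x = y + c·u = y + c·(1, -2, 2), c ∈ C.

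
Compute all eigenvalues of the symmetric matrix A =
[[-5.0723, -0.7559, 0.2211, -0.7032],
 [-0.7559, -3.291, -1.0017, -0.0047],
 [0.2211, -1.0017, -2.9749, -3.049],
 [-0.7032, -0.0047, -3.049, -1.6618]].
sigma(A) ≈ {-6, -5, -3, 1}

A is real symmetric, so its spectrum consists of real eigenvalues. Expanding the characteristic polynomial of the displayed matrix gives
  det(λ I - A) = p(λ) = λ^4 + (13)λ^3 + (49)λ^2 + (27)λ + (-90).
Solving p(λ) = 0 yields eigenvalues ≈ -6, -5, -3, 1. (A is shown rounded to 4 decimals, so these recover the underlying integer eigenvalues to within that precision.)
Verification: the trace of A = -13 equals the sum of eigenvalues -13, and det(A) ≈ -89.9999 matches the eigenvalue product -90.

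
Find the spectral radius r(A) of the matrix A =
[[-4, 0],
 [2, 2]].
r(A) = 4

The eigenvalues of A are the roots of its characteristic polynomial. With M = A (coefficients from the trace and determinant):
  p(λ) = det(λ I - M) = λ^2 + 2λ - 8.
For λ^2 + 2λ - 8 the discriminant is 36. It is a perfect square (6^2), so the roots are rational: λ = (-2 ± 6)/2 = 2, -4.
Thus the eigenvalues (to 4 decimals) are 2 (modulus 2); -4 (modulus 4). The spectral radius is the largest modulus: r(A) = 4. (Cross-check: r(A) ≤ ||A||_2 ≈ 4.5765; equality holds whenever A is normal, though it can also hold for some non-normal A.)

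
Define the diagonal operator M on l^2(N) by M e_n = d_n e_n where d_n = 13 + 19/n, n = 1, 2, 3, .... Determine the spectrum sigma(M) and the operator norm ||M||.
sigma(M) = {13 + 19/n : n ≥ 1} ∪ {13}; ||M|| = 32

A bounded diagonal operator on l^2 with diagonal entries d_n has spectrum equal to the closure of {d_n : n ≥ 1}: every d_n is an eigenvalue (with eigenvector e_n), so {d_n} ⊂ sigma(M); the spectrum is closed, so its closure is too; and for lambda not in the closure, (M - lambda I) has bounded inverse (the diagonal entries 1/(d_n - lambda) are bounded). For our sequence d_n = 13 + 19/n, n = 1, 2, 3, ...:
  - {d_n} = {13 + 19/n : n ≥ 1}; the only limit point is 13
  - closure = {13 + 19/n : n ≥ 1} ∪ {13}
For the norm: a diagonal operator has ||M|| = sup_n |d_n|. Here d_n = 13 + 19/n is positive and decreasing, so sup_n |d_n| = d_1 = 13 + 19 = 32. So ||M|| = 32.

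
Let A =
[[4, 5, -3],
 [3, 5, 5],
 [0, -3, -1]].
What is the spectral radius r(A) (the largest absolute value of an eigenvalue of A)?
r(A) ≈ 7.9186

The eigenvalues of A are the roots of its characteristic polynomial. With M = A (coefficients from the trace, the sum of principal 2x2 minors, and det A):
  p(λ) = det(λ I - M) = λ^3 - 8λ^2 + 11λ - 82.
No integer candidate from the rational root theorem (±divisors of 82) is a root, so the roots are irrational. The cubic discriminant is Δ = -217176 < 0, so there is one real root and a complex-conjugate pair. p(7) = -54 and p(8) = 6 have opposite signs, so a root lies in (7, 8); Newton's method refines it to λ ≈ 7.9186. Dividing out (λ - (7.9186)) leaves approximately λ^2 - 0.0814λ + 10.3554. For λ^2 - 0.0814λ + 10.3554 the discriminant is -41.4149. It is negative, so the remaining roots are the complex-conjugate pair λ ≈ 0.0407 ± 3.2177i. Their product equals the constant term, so |λ|^2 ≈ 10.3554 and |λ| ≈ 3.218.
Thus the eigenvalues (to 4 decimals) are 7.9186 (modulus 7.9186); 0.0407 ± 3.2177i (modulus 3.218). The spectral radius is the largest modulus: r(A) ≈ 7.9186. (Cross-check: r(A) ≤ ||A||_2 ≈ 9.1739; equality holds whenever A is normal, though it can also hold for some non-normal A.)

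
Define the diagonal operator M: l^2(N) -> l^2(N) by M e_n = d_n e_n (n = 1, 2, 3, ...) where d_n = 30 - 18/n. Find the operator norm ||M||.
||M|| = 30

For a diagonal operator on l^2 with entries d_n, ||M|| = sup_n |d_n|. Here d_1 = 12, d_2 = 21, ..., and d_n = 30 - 18/n increases monotonically toward 30. All terms lie in [12, 30), so |d_n| = d_n and the supremum is the limit 30, which is not attained by any individual d_n. Hence ||M|| = 30.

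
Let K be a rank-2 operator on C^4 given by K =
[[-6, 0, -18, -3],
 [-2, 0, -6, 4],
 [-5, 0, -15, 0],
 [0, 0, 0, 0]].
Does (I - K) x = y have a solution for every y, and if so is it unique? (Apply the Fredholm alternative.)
(I - K) is invertible (det(I - K) = 22 ≠ 0), so for every y in C^4 the equation (I - K) x = y has a unique solution.

K has rank 2 and factors as K = U V^T = u1 v1^T + u2 v2^T with u1 = (-3, 0, -2, 0), v1 = (1, 0, 3, 3), u2 = (3, 2, 3, 0), v2 = (-1, 0, -3, 2) (multiplying out reproduces the displayed K). The nonzero eigenvalues of U V^T coincide with those of the 2 x 2 matrix G = V^T U = [[v1·u1, v1·u2], [v2·u1, v2·u2]] = [[-9, 12], [9, -12]], and by the Sylvester determinant identity det(I_4 - U V^T) = det(I_2 - V^T U) = det([[10, -12], [-9, 13]]) = (10)(13) - (-12)(-9) = 22. (Direct check: I - K =
[[7, 0, 18, 3],
 [2, 1, 6, -4],
 [5, 0, 16, 0],
 [0, 0, 0, 1]]
has determinant 22.) The finite-dimensional Fredholm alternative says: either (I - K) is invertible, or ker(I - K) ≠ {0} and then range(I - K) = ker((I - K)^*)^⊥, with dim ker(I - K) = dim ker((I - K)^*). Since det(I - K) ≠ 0, 1 is not an eigenvalue of K and ker(I - K) = {0}, so we are in the first case: for every y there is a unique x = (I - K)^(-1) y. (Explicitly, by the Woodbury identity, (I - U V^T)^(-1) = I + U (I_2 - G)^(-1) V^T.)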